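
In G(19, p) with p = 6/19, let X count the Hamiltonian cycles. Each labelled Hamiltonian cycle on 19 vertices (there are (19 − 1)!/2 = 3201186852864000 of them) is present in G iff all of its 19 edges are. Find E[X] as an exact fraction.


K_19 has (19 − 1)!/2 = 3201186852864000 labelled Hamiltonian cycles.
For each such Hamiltonian cycle H, let X_H = 1 if all 19 edges of H are present in G. Then P[X_H = 1] = p^{19} = (6/19)^{19} = 609359740010496/1978419655660313589123979.
Summing the indicators: E[X] = Σ_H E[X_H] = 3201186852864000 · p^{19} = 3201186852864000 · 609359740010496/1978419655660313589123979 = 1950674388386224952567660544000/1978419655660313589123979.
Numerically: E[X] ≈ 9.86e+05.

E[X] = 3201186852864000 · (6/19)^{19} = 1950674388386224952567660544000/1978419655660313589123979 ≈ 9.86e+05.


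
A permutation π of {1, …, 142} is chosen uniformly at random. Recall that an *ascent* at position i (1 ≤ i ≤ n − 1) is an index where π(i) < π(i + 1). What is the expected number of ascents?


Write X = Σ X_I over i = 1, …, 141, with X_I the indicator of one ascent.
There are 141 indicators.
For each fixed i, the pair (π(i), π(i+1)) is a uniformly random ordered pair of distinct values from {1, …, 142}; by symmetry P[π(i) < π(i+1)] = 1/2.
By linearity: E[X] = 141 · (1/2) = (142 − 1) · (1/2) = 141/2 ≈ 70.50000.

E[X] = 141/2 = 70.50000.


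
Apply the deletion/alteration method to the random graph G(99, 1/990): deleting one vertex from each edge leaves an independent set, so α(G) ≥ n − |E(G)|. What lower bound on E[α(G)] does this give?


E[|E(G)|] = C(99, 2)·p = 4851 · (1/990) = 49/10.
E[α(G)] ≥ n − E[|E(G)|] = 99 − 49/10 = 941/10.
Numerically: ≈ 94.100000.
(This is only a lower bound; the true E[α(G)] may be larger.)

E[α(G)] ≥ 941/10 ≈ 94.100000.


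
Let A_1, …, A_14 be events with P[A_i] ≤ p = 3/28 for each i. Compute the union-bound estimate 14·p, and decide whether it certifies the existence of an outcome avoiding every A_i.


Union bound: P[∪_{i=1}^{14} A_i] ≤ Σ_i P[A_i] ≤ 14·p = 14·(3/28) = 3/2.
Numerically: 3/2 ≈ 1.50000.
Is 3/2 < 1? NO.
Since the bound 3/2 is ≥ 1, the union bound is uninformative here; it does NOT by itself certify existence.

14·p = 3/2 ≈ 1.50000; existence NOT certified by the union bound.


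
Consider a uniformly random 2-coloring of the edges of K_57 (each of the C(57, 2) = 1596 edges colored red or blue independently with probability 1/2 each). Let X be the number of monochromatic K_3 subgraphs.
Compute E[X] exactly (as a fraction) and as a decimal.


Let X = Σ_S X_S over the C(57, 3) = 29260 subsets S of size 3, where X_S = 1 if the K_3 on S is monochromatic.
For a fixed S, the K_3 on S has C(3, 2) = 3 edges. P[all 3 edges red] = (1/2)^3, and likewise for blue, so P[monochromatic] = 2·(1/2)^3 = 2^{1 − 3} = 1/4.
Summing: E[X] = C(57, 3) · 2^{1 − 3} = 29260 · 1/4 = 7315.
Numerically: E[X] ≈ 7315.000.

E[X] = C(57,3)·2^(1−C(3,2)) = 7315 ≈ 7315.000.


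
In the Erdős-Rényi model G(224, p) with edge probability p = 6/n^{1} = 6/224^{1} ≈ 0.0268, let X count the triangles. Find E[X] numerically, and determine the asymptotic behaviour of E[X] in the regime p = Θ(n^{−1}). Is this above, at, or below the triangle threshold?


Number of potential triangles: C(224, 3) = 1848224.
Each occurs with probability p³ ≈ (0.0268)³ ≈ 1.92181e-05.
By linearity: E[X] = C(224, 3)·p³ ≈ 1848224 · 1.92181e-05 ≈ 35.519.
Here α = 1, so p = 6/n is exactly at the triangle threshold p ~ 1/n. Asymptotically E[X] → c³/6 = 6³/6 = 36 ≈ 36.000, a bounded constant. In this regime the triangle count is asymptotically Poisson(c³/6).

E[X] ≈ 35.519; in regime p = Θ(1/n^{1}) E[X] stays bounded (at the triangle threshold p ~ 1/n).


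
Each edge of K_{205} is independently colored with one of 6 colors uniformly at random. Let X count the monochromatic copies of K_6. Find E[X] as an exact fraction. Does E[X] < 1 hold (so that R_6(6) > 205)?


E[X] = C(205, 6) · 6^{1 − 15} = 95746959700 · 6^{−14} = 95746959700/78364164096.
As a reduced fraction: E[X] = 23936739925/19591041024 ≈ 1.221821.
Is E[X] < 1? NO.
Since E[X] ≥ 1, the first-moment bound is inconclusive at n = 205; it does NOT by itself certify R_6(6) > 205.

E[X] = 23936739925/19591041024 ≈ 1.221821; E[X] ≥ 1; first-moment method inconclusive here.


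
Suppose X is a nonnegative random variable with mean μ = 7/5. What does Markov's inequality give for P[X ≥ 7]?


μ = E[X] = 7/5, a = 7.
Markov: P[X ≥ 7] ≤ μ/a = (7/5)/7 = 1/5.
Numerically: ≈ 0.20000.
(Since a = 7 > μ = 1.40000, the bound 1/5 is < 1 and informative.)

P[X ≥ 7] ≤ 1/5 ≈ 0.20000.


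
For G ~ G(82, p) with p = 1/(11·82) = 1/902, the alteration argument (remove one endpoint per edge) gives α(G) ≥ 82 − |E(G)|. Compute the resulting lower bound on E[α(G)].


E[|E(G)|] = C(82, 2)·p = 3321 · (1/902) = 81/22.
E[α(G)] ≥ n − E[|E(G)|] = 82 − 81/22 = 1723/22.
Numerically: ≈ 78.3182.
(This is only a lower bound; the true E[α(G)] may be larger.)

E[α(G)] ≥ 1723/22 ≈ 78.3182.


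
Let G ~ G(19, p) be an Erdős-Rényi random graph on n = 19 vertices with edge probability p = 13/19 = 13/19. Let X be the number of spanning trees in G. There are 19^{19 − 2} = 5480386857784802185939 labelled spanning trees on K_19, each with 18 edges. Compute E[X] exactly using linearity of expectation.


K_19 has 19^{19 − 2} = 5480386857784802185939 labelled spanning trees.
For each such spanning tree H, let X_H = 1 if all 18 edges of H are present in G. Then P[X_H = 1] = p^{18} = (13/19)^{18} = 112455406951957393129/104127350297911241532841.
By linearity: E[X] = Σ_H E[X_H] = 5480386857784802185939 · p^{18} = 5480386857784802185939 · 112455406951957393129/104127350297911241532841 = 112455406951957393129/19.
Numerically: E[X] ≈ 5.92e+18.

E[X] = 5480386857784802185939 · (13/19)^{18} = 112455406951957393129/19 ≈ 5.92e+18.


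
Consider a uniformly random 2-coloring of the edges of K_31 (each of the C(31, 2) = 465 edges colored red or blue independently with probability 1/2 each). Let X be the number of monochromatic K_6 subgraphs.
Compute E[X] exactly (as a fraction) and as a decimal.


Let X = Σ_S X_S over the C(31, 6) = 736281 subsets S of size 6, where X_S = 1 if the K_6 on S is monochromatic.
For a fixed S, the K_6 on S has C(6, 2) = 15 edges. P[all 15 edges red] = (1/2)^15, and likewise for blue, so P[monochromatic] = 2·(1/2)^15 = 2^{1 − 15} = 1/16384.
Summing: E[X] = C(31, 6) · 2^{1 − 15} = 736281 · 1/16384 = 736281/16384.
Numerically: E[X] ≈ 44.9390.

E[X] = C(31,6)·2^(1−C(6,2)) = 736281/16384 ≈ 44.9390.


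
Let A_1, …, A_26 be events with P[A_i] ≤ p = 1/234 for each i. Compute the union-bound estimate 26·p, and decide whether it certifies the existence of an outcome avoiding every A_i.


Union bound: P[∪_{i=1}^{26} A_i] ≤ Σ_i P[A_i] ≤ 26·p = 26·(1/234) = 1/9.
Numerically: 1/9 ≈ 0.111.
Is 1/9 < 1? YES.
Since P[∪ A_i] ≤ 1/9 < 1, the complement has P[∩ A_i^c] ≥ 1 − 1/9 = 8/9 > 0, so some outcome avoids every A_i.

26·p = 1/9 ≈ 0.111; existence CERTIFIED by the union bound.


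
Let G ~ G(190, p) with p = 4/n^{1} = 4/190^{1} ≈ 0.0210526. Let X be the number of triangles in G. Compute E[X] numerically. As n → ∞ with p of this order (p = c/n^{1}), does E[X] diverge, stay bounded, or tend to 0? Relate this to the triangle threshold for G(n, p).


Number of potential triangles: C(190, 3) = 1125180.
Each occurs with probability p³ ≈ (0.0210526)³ ≈ 9.33080624e-06.
By linearity: E[X] = C(190, 3)·p³ ≈ 1125180 · 9.33080624e-06 ≈ 10.498837.
Here α = 1, so p = 4/n is exactly at the triangle threshold p ~ 1/n. Asymptotically E[X] → c³/6 = 4³/6 = 32/3 ≈ 10.666667, a bounded constant. In this regime the triangle count is asymptotically Poisson(c³/6).

E[X] ≈ 10.498837; in regime p = Θ(1/n^{1}) E[X] stays bounded (at the triangle threshold p ~ 1/n).


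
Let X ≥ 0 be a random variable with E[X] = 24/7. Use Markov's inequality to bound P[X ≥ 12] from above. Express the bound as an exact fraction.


μ = E[X] = 24/7, a = 12.
Markov: P[X ≥ 12] ≤ μ/a = (24/7)/12 = 2/7.
Numerically: ≈ 0.285714.
(Since a = 12 > μ = 3.428571, the bound 2/7 is < 1 and informative.)

P[X ≥ 12] ≤ 2/7 ≈ 0.285714.


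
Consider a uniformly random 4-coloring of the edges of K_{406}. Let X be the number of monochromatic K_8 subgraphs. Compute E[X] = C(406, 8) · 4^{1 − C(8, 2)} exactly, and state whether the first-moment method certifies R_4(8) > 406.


E[X] = C(406, 8) · 4^{1 − 28} = 17082453897995850 · 4^{−27} = 17082453897995850/18014398509481984.
As a reduced fraction: E[X] = 8541226948997925/9007199254740992 ≈ 0.9483.
Is E[X] < 1? YES.
Since E[X] < 1, there exists a 4-coloring of K_{406} with no monochromatic K_8; hence R_4(8) > 406.

E[X] = 8541226948997925/9007199254740992 ≈ 0.9483; E[X] < 1, so R_4(8) > 406.


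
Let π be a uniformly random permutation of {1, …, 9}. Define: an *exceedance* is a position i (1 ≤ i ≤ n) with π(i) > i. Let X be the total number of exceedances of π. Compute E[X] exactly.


Write X = Σ_{i=1}^{9} X_i, where X_i = 1_{π(i) > i}.
For each fixed i, π(i) is uniform over {1, …, 9} (marginal of a uniform permutation), so P[π(i) > i] = (n − i)/n. Summing: Σ_{i=1}^{9} (n − i)/n = (0 + 1 + … + 8)/9 = 9(9 − 1)/(2·9) = (9 − 1)/2.
Hence E[X] = Σ_{i=1}^{9} (9 − i)/9 = 4 ≈ 4.000000.

E[X] = 4 = 4.000000.


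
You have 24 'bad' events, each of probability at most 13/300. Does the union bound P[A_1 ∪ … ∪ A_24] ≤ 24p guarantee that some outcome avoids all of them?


Union bound: P[∪_{i=1}^{24} A_i] ≤ Σ_i P[A_i] ≤ 24·p = 24·(13/300) = 26/25.
Numerically: 26/25 ≈ 1.04000.
Is 26/25 < 1? NO.
Since the bound 26/25 is ≥ 1, the union bound is uninformative here; it does NOT by itself certify existence.

24·p = 26/25 ≈ 1.04000; existence NOT certified by the union bound.


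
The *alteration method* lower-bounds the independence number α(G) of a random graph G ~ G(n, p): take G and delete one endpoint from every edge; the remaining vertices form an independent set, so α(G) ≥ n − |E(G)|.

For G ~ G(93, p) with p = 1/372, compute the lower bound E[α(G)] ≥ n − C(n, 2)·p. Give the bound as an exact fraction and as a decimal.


E[|E(G)|] = C(93, 2)·p = 4278 · (1/372) = 23/2.
E[α(G)] ≥ n − E[|E(G)|] = 93 − 23/2 = 163/2.
Numerically: ≈ 81.50000.
(This is only a lower bound; the true E[α(G)] may be larger.)

E[α(G)] ≥ 163/2 ≈ 81.50000.


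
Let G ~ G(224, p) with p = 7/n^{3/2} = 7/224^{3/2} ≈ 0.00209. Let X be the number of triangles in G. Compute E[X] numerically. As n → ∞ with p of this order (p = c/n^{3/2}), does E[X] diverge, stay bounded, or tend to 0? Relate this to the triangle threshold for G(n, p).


Number of potential triangles: C(224, 3) = 1848224.
Each occurs with probability p³ ≈ (0.00209)³ ≈ 9.10286e-09.
By linearity: E[X] = C(224, 3)·p³ ≈ 1848224 · 9.10286e-09 ≈ 0.017.
Since α = 3/2 > 1, p = c/n^{3/2} = o(1/n) is below the triangle threshold p ~ 1/n. Asymptotically E[X] ~ (c³/6)·n^{3(1−α)} = (7³/6)·n^{-1.5} → 0, so by Markov's inequality G has no triangles w.h.p.

E[X] ≈ 0.017; in regime p = Θ(1/n^{3/2}) E[X] tends to 0 (below the triangle threshold p ~ 1/n).


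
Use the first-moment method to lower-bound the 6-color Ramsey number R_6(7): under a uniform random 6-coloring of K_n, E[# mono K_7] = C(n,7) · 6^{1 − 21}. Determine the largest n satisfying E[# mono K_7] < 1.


We need C(n, 7) · 6^{1 − 21} < 1, i.e. C(n, 7) < 6^{21 − 1} = 3656158440062976.
Check values of n near the boundary:
  n = 562: C(562, 7) = 3384017972944752; 3384017972944752 < 3656158440062976? YES
  n = 563: C(563, 7) = 3426622515769596; 3426622515769596 < 3656158440062976? YES
  n = 564: C(564, 7) = 3469685994423792; 3469685994423792 < 3656158440062976? YES
  n = 565: C(565, 7) = 3513212521235560; 3513212521235560 < 3656158440062976? YES
  n = 566: C(566, 7) = 3557206237959440; 3557206237959440 < 3656158440062976? YES
  n = 567: C(567, 7) = 3601671315933933; 3601671315933933 < 3656158440062976? YES
  n = 568: C(568, 7) = 3646611956239704; 3646611956239704 < 3656158440062976? YES
  n = 569: C(569, 7) = 3692032389858348; 3692032389858348 < 3656158440062976? NO
The largest n with C(n, 7) < 3656158440062976 is n = 568 (where E[X] = 16882462760369/16926659444736 ≈ 0.99739). Hence R_6(7) > 568, i.e. R_6(7) ≥ 569.

Largest n = 568; hence R_6(7) > 568.


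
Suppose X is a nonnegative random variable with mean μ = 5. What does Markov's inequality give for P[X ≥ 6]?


μ = E[X] = 5, a = 6.
Markov: P[X ≥ 6] ≤ μ/a = (5)/6 = 5/6.
Numerically: ≈ 0.833333.
(Since a = 6 > μ = 5.000000, the bound 5/6 is < 1 and informative.)

P[X ≥ 6] ≤ 5/6 ≈ 0.833333.


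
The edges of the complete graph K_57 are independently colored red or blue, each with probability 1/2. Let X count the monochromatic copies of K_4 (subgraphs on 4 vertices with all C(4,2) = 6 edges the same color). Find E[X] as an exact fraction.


Let X = Σ_S X_S over the C(57, 4) = 395010 subsets S of size 4, where X_S = 1 if the K_4 on S is monochromatic.
For a fixed S, the K_4 on S has C(4, 2) = 6 edges. P[all 6 edges red] = (1/2)^6, and likewise for blue, so P[monochromatic] = 2·(1/2)^6 = 2^{1 − 6} = 1/32.
By linearity: E[X] = C(57, 4) · 2^{1 − 6} = 395010 · 1/32 = 197505/16.
Numerically: E[X] ≈ 12344.06250.

E[X] = C(57,4)·2^(1−C(4,2)) = 197505/16 ≈ 12344.06250.


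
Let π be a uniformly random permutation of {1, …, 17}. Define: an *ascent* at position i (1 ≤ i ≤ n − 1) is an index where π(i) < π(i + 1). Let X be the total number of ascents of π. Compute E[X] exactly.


Write X = Σ X_I over i = 1, …, 16, with X_I the indicator of one ascent.
There are 16 indicators.
For each fixed i, the pair (π(i), π(i+1)) is a uniformly random ordered pair of distinct values from {1, …, 17}; by symmetry P[π(i) < π(i+1)] = 1/2.
By linearity: E[X] = 16 · (1/2) = (17 − 1) · (1/2) = 8 ≈ 8.00000.

E[X] = 8 = 8.00000.


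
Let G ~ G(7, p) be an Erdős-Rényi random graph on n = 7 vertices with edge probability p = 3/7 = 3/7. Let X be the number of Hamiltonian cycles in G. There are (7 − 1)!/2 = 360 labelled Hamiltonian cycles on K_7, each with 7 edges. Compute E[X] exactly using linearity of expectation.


K_7 has (7 − 1)!/2 = 360 labelled Hamiltonian cycles.
For each such Hamiltonian cycle H, let X_H = 1 if all 7 edges of H are present in G. Then P[X_H = 1] = p^{7} = (3/7)^{7} = 2187/823543.
By linearity of expectation: E[X] = Σ_H E[X_H] = 360 · p^{7} = 360 · 2187/823543 = 787320/823543.
Numerically: E[X] ≈ 0.956.

E[X] = 360 · (3/7)^{7} = 787320/823543 ≈ 0.956.


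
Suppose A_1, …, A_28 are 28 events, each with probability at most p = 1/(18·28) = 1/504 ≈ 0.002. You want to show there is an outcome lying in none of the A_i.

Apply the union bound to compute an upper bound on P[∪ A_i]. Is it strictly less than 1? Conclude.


Union bound: P[∪_{i=1}^{28} A_i] ≤ Σ_i P[A_i] ≤ 28·p = 28·(1/504) = 1/18.
Numerically: 1/18 ≈ 0.056.
Is 1/18 < 1? YES.
Since P[∪ A_i] ≤ 1/18 < 1, the complement has P[∩ A_i^c] ≥ 1 − 1/18 = 17/18 > 0, so some outcome avoids every A_i.

28·p = 1/18 ≈ 0.056; existence CERTIFIED by the union bound.


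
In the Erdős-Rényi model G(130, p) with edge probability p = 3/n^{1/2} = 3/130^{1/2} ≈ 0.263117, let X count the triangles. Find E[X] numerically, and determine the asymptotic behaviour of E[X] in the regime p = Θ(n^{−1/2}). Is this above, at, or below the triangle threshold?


Number of potential triangles: C(130, 3) = 357760.
Each occurs with probability p³ ≈ (0.263117)³ ≈ 1.82158204e-02.
By linearity: E[X] = C(130, 3)·p³ ≈ 357760 · 1.82158204e-02 ≈ 6516.891907.
Since α = 1/2 < 1, p = c/n^{1/2} ≫ 1/n is above the triangle threshold p ~ 1/n. Asymptotically E[X] ~ (c³/6)·n^{3(1−α)} = (3³/6)·n^{1.5} → ∞; triangles are abundant w.h.p.

E[X] ≈ 6516.891907; in regime p = Θ(1/n^{1/2}) E[X] diverges (above the triangle threshold p ~ 1/n).


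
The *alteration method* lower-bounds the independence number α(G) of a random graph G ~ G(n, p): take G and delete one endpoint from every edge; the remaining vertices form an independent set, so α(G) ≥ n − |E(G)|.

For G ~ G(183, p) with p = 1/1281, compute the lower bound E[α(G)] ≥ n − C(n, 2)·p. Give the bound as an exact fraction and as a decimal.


E[|E(G)|] = C(183, 2)·p = 16653 · (1/1281) = 13.
E[α(G)] ≥ n − E[|E(G)|] = 183 − 13 = 170.
Numerically: ≈ 170.00000.
(This is only a lower bound; the true E[α(G)] may be larger.)

E[α(G)] ≥ 170 ≈ 170.00000.


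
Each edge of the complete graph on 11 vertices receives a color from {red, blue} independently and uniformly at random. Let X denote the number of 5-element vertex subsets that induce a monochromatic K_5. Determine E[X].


Let X = Σ_S X_S over the C(11, 5) = 462 subsets S of size 5, where X_S = 1 if the K_5 on S is monochromatic.
For a fixed S, the K_5 on S has C(5, 2) = 10 edges. P[all 10 edges red] = (1/2)^10, and likewise for blue, so P[monochromatic] = 2·(1/2)^10 = 2^{1 − 10} = 1/512.
By linearity: E[X] = C(11, 5) · 2^{1 − 10} = 462 · 1/512 = 231/256.
Numerically: E[X] ≈ 0.902344.

E[X] = C(11,5)·2^(1−C(5,2)) = 231/256 ≈ 0.902344.


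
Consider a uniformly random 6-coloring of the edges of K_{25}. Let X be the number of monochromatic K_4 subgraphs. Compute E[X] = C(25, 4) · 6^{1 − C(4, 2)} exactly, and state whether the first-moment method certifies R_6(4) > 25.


E[X] = C(25, 4) · 6^{1 − 6} = 12650 · 6^{−5} = 12650/7776.
As a reduced fraction: E[X] = 6325/3888 ≈ 1.62680.
Is E[X] < 1? NO.
Since E[X] ≥ 1, the first-moment bound is inconclusive at n = 25; it does NOT by itself certify R_6(4) > 25.

E[X] = 6325/3888 ≈ 1.62680; E[X] ≥ 1; first-moment method inconclusive here.


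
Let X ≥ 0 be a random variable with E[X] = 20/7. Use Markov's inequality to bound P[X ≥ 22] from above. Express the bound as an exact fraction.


μ = E[X] = 20/7, a = 22.
Markov: P[X ≥ 22] ≤ μ/a = (20/7)/22 = 10/77.
Numerically: ≈ 0.12987.
(Since a = 22 > μ = 2.85714, the bound 10/77 is < 1 and informative.)

P[X ≥ 22] ≤ 10/77 ≈ 0.12987.


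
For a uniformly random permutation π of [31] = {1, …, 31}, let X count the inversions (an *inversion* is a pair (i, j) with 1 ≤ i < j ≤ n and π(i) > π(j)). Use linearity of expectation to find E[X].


Write X = Σ X_I over the C(31, 2) = 465 pairs i < j, with X_I the indicator of one inversion.
There are 465 indicators.
For each fixed pair i < j, the values π(i) and π(j) are two distinct elements of {1, …, 31} in uniformly random order; by symmetry P[π(i) > π(j)] = 1/2.
By linearity: E[X] = 465 · (1/2) = C(31, 2) · (1/2) = 465/2 = 465/2 ≈ 232.50000.

E[X] = 465/2 = 232.50000.


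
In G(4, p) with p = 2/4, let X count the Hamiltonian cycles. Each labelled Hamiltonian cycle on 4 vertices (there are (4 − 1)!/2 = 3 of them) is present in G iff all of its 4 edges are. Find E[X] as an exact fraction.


K_4 has (4 − 1)!/2 = 3 labelled Hamiltonian cycles.
For each such Hamiltonian cycle H, let X_H = 1 if all 4 edges of H are present in G. Then P[X_H = 1] = p^{4} = (1/2)^{4} = 1/16.
By linearity of expectation: E[X] = Σ_H E[X_H] = 3 · p^{4} = 3 · 1/16 = 3/16.
Numerically: E[X] ≈ 0.188.

E[X] = 3 · (1/2)^{4} = 3/16 ≈ 0.188.


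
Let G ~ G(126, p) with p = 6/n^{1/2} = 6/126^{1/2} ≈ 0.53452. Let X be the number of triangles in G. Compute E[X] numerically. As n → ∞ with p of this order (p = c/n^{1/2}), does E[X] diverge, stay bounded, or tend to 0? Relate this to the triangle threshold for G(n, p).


Number of potential triangles: C(126, 3) = 325500.
Each occurs with probability p³ ≈ (0.53452)³ ≈ 1.5272071e-01.
By linearity: E[X] = C(126, 3)·p³ ≈ 325500 · 1.5272071e-01 ≈ 49710.59100.
Since α = 1/2 < 1, p = c/n^{1/2} ≫ 1/n is above the triangle threshold p ~ 1/n. Asymptotically E[X] ~ (c³/6)·n^{3(1−α)} = (6³/6)·n^{1.5} → ∞; triangles are abundant w.h.p.

E[X] ≈ 49710.59100; in regime p = Θ(1/n^{1/2}) E[X] diverges (above the triangle threshold p ~ 1/n).


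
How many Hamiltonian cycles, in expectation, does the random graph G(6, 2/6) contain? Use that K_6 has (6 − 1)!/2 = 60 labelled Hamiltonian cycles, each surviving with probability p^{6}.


K_6 has (6 − 1)!/2 = 60 labelled Hamiltonian cycles.
For each such Hamiltonian cycle H, let X_H = 1 if all 6 edges of H are present in G. Then P[X_H = 1] = p^{6} = (1/3)^{6} = 1/729.
Summing the indicators: E[X] = Σ_H E[X_H] = 60 · p^{6} = 60 · 1/729 = 20/243.
Numerically: E[X] ≈ 0.082305.

E[X] = 60 · (1/3)^{6} = 20/243 ≈ 0.082305.


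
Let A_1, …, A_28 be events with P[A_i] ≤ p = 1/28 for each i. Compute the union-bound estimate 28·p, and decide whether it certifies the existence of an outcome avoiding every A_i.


Union bound: P[∪_{i=1}^{28} A_i] ≤ Σ_i P[A_i] ≤ 28·p = 28·(1/28) = 1.
Numerically: 1 ≈ 1.000000.
Is 1 < 1? NO.
Since the bound 1 is ≥ 1, the union bound is uninformative here; it does NOT by itself certify existence.

28·p = 1 ≈ 1.000000; existence NOT certified by the union bound.


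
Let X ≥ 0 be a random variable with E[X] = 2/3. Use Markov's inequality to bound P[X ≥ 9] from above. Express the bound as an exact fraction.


μ = E[X] = 2/3, a = 9.
Markov: P[X ≥ 9] ≤ μ/a = (2/3)/9 = 2/27.
Numerically: ≈ 0.074.
(Since a = 9 > μ = 0.667, the bound 2/27 is < 1 and informative.)

P[X ≥ 9] ≤ 2/27 ≈ 0.074.


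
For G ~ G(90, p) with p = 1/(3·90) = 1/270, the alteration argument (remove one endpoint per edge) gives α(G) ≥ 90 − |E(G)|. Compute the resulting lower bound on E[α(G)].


E[|E(G)|] = C(90, 2)·p = 4005 · (1/270) = 89/6.
E[α(G)] ≥ n − E[|E(G)|] = 90 − 89/6 = 451/6.
Numerically: ≈ 75.167.
(This is only a lower bound; the true E[α(G)] may be larger.)

E[α(G)] ≥ 451/6 ≈ 75.167.


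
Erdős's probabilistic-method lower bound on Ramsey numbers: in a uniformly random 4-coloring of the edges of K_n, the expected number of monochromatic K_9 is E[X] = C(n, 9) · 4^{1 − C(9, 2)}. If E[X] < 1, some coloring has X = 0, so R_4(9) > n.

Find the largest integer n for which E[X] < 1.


We need C(n, 9) · 4^{1 − 36} < 1, i.e. C(n, 9) < 4^{36 − 1} = 1180591620717411303424.
Check values of n near the boundary:
  n = 910: C(910, 9) = 1133378248346922788210; 1133378248346922788210 < 1180591620717411303424? YES
  n = 911: C(911, 9) = 1144686900492291197405; 1144686900492291197405 < 1180591620717411303424? YES
  n = 912: C(912, 9) = 1156095740032081475120; 1156095740032081475120 < 1180591620717411303424? YES
  n = 913: C(913, 9) = 1167605542753639808390; 1167605542753639808390 < 1180591620717411303424? YES
  n = 914: C(914, 9) = 1179217089587653905932; 1179217089587653905932 < 1180591620717411303424? YES
  n = 915: C(915, 9) = 1190931166636537885130; 1190931166636537885130 < 1180591620717411303424? NO
The largest n with C(n, 9) < 1180591620717411303424 is n = 914 (where E[X] = 294804272396913476483/295147905179352825856 ≈ 0.999). Hence R_4(9) > 914, i.e. R_4(9) ≥ 915.

Largest n = 914; hence R_4(9) > 914.


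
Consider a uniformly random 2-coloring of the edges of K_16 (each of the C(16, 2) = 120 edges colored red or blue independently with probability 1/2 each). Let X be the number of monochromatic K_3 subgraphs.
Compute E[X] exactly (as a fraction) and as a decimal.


Let X = Σ_S X_S over the C(16, 3) = 560 subsets S of size 3, where X_S = 1 if the K_3 on S is monochromatic.
For a fixed S, the K_3 on S has C(3, 2) = 3 edges. P[all 3 edges red] = (1/2)^3, and likewise for blue, so P[monochromatic] = 2·(1/2)^3 = 2^{1 − 3} = 1/4.
By linearity: E[X] = C(16, 3) · 2^{1 − 3} = 560 · 1/4 = 140.
Numerically: E[X] ≈ 140.000000.

E[X] = C(16,3)·2^(1−C(3,2)) = 140 ≈ 140.000000.


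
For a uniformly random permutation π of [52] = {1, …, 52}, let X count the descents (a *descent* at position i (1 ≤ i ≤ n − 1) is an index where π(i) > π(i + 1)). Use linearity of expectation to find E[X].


Write X = Σ X_I over i = 1, …, 51, with X_I the indicator of one descent.
There are 51 indicators.
For each fixed i, the pair (π(i), π(i+1)) is a uniformly random ordered pair of distinct values from {1, …, 52}; by symmetry P[π(i) > π(i+1)] = 1/2.
By linearity: E[X] = 51 · (1/2) = (52 − 1) · (1/2) = 51/2 ≈ 25.500000.

E[X] = 51/2 = 25.500000.


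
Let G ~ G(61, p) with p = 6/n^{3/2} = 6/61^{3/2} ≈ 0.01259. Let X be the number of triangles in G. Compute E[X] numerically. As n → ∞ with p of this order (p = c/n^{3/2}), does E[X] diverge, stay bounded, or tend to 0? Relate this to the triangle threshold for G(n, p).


Number of potential triangles: C(61, 3) = 35990.
Each occurs with probability p³ ≈ (0.01259)³ ≈ 1.997420e-06.
By linearity: E[X] = C(61, 3)·p³ ≈ 35990 · 1.997420e-06 ≈ 0.0719.
Since α = 3/2 > 1, p = c/n^{3/2} = o(1/n) is below the triangle threshold p ~ 1/n. Asymptotically E[X] ~ (c³/6)·n^{3(1−α)} = (6³/6)·n^{-1.5} → 0, so by Markov's inequality G has no triangles w.h.p.

E[X] ≈ 0.0719; in regime p = Θ(1/n^{3/2}) E[X] tends to 0 (below the triangle threshold p ~ 1/n).


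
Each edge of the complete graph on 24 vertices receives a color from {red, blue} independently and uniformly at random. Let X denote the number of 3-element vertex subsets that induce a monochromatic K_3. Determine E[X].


Let X = Σ_S X_S over the C(24, 3) = 2024 subsets S of size 3, where X_S = 1 if the K_3 on S is monochromatic.
For a fixed S, the K_3 on S has C(3, 2) = 3 edges. P[all 3 edges red] = (1/2)^3, and likewise for blue, so P[monochromatic] = 2·(1/2)^3 = 2^{1 − 3} = 1/4.
By linearity of expectation: E[X] = C(24, 3) · 2^{1 − 3} = 2024 · 1/4 = 506.
Numerically: E[X] ≈ 506.000.

E[X] = C(24,3)·2^(1−C(3,2)) = 506 ≈ 506.000.


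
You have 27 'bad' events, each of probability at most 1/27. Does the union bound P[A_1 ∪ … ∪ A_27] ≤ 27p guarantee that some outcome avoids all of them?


Union bound: P[∪_{i=1}^{27} A_i] ≤ Σ_i P[A_i] ≤ 27·p = 27·(1/27) = 1.
Numerically: 1 ≈ 1.0000000.
Is 1 < 1? NO.
Since the bound 1 is ≥ 1, the union bound is uninformative here; it does NOT by itself certify existence.

27·p = 1 ≈ 1.0000000; existence NOT certified by the union bound.


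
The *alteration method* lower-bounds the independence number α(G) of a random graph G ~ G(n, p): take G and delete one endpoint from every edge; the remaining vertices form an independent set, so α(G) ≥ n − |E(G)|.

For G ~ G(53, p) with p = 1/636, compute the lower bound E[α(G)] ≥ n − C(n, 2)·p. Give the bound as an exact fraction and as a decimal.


E[|E(G)|] = C(53, 2)·p = 1378 · (1/636) = 13/6.
E[α(G)] ≥ n − E[|E(G)|] = 53 − 13/6 = 305/6.
Numerically: ≈ 50.833.
(This is only a lower bound; the true E[α(G)] may be larger.)

E[α(G)] ≥ 305/6 ≈ 50.833.


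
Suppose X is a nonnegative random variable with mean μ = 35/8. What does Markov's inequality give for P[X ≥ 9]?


μ = E[X] = 35/8, a = 9.
Markov: P[X ≥ 9] ≤ μ/a = (35/8)/9 = 35/72.
Numerically: ≈ 0.4861.
(Since a = 9 > μ = 4.3750, the bound 35/72 is < 1 and informative.)

P[X ≥ 9] ≤ 35/72 ≈ 0.4861.


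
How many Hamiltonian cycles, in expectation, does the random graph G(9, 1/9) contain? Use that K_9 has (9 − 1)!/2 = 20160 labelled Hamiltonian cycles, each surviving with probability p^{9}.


K_9 has (9 − 1)!/2 = 20160 labelled Hamiltonian cycles.
For each such Hamiltonian cycle H, let X_H = 1 if all 9 edges of H are present in G. Then P[X_H = 1] = p^{9} = (1/9)^{9} = 1/387420489.
By linearity of expectation: E[X] = Σ_H E[X_H] = 20160 · p^{9} = 20160 · 1/387420489 = 2240/43046721.
Numerically: E[X] ≈ 5.20365e-05.

E[X] = 20160 · (1/9)^{9} = 2240/43046721 ≈ 5.20365e-05.


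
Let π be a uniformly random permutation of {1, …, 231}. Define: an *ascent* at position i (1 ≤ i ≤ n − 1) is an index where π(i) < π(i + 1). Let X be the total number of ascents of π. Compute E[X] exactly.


Write X = Σ X_I over i = 1, …, 230, with X_I the indicator of one ascent.
There are 230 indicators.
For each fixed i, the pair (π(i), π(i+1)) is a uniformly random ordered pair of distinct values from {1, …, 231}; by symmetry P[π(i) < π(i+1)] = 1/2.
By linearity: E[X] = 230 · (1/2) = (231 − 1) · (1/2) = 115 ≈ 115.0000.

E[X] = 115 = 115.0000.


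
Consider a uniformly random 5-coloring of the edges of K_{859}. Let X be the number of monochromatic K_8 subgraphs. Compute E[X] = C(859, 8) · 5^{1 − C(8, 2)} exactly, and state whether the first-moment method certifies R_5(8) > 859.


E[X] = C(859, 8) · 5^{1 − 28} = 7115855595170747139 · 5^{−27} = 7115855595170747139/7450580596923828125.
As a reduced fraction: E[X] = 7115855595170747139/7450580596923828125 ≈ 0.955074.
Is E[X] < 1? YES.
Since E[X] < 1, there exists a 5-coloring of K_{859} with no monochromatic K_8; hence R_5(8) > 859.

E[X] = 7115855595170747139/7450580596923828125 ≈ 0.955074; E[X] < 1, so R_5(8) > 859.


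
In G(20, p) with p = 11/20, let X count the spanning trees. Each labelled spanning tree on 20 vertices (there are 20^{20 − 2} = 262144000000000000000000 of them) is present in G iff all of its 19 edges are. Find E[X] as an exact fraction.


K_20 has 20^{20 − 2} = 262144000000000000000000 labelled spanning trees.
For each such spanning tree H, let X_H = 1 if all 19 edges of H are present in G. Then P[X_H = 1] = p^{19} = (11/20)^{19} = 61159090448414546291/5242880000000000000000000.
By linearity: E[X] = Σ_H E[X_H] = 262144000000000000000000 · p^{19} = 262144000000000000000000 · 61159090448414546291/5242880000000000000000000 = 61159090448414546291/20.
Numerically: E[X] ≈ 3.06e+18.

E[X] = 262144000000000000000000 · (11/20)^{19} = 61159090448414546291/20 ≈ 3.06e+18.


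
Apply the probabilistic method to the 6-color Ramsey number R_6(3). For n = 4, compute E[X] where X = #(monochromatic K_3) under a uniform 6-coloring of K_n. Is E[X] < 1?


E[X] = C(4, 3) · 6^{1 − 3} = 4 · 6^{−2} = 4/36.
As a reduced fraction: E[X] = 1/9 ≈ 0.1111.
Is E[X] < 1? YES.
Since E[X] < 1, there exists a 6-coloring of K_{4} with no monochromatic K_3; hence R_6(3) > 4.

E[X] = 1/9 ≈ 0.1111; E[X] < 1, so R_6(3) > 4.


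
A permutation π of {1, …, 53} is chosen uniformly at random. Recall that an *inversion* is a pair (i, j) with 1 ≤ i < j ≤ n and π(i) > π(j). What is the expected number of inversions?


Write X = Σ X_I over the C(53, 2) = 1378 pairs i < j, with X_I the indicator of one inversion.
There are 1378 indicators.
For each fixed pair i < j, the values π(i) and π(j) are two distinct elements of {1, …, 53} in uniformly random order; by symmetry P[π(i) > π(j)] = 1/2.
By linearity: E[X] = 1378 · (1/2) = C(53, 2) · (1/2) = 1378/2 = 689 ≈ 689.000000.

E[X] = 689 = 689.000000.


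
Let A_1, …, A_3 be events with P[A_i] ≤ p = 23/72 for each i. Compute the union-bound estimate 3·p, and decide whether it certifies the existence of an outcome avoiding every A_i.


Union bound: P[∪_{i=1}^{3} A_i] ≤ Σ_i P[A_i] ≤ 3·p = 3·(23/72) = 23/24.
Numerically: 23/24 ≈ 0.9583333.
Is 23/24 < 1? YES.
Since P[∪ A_i] ≤ 23/24 < 1, the complement has P[∩ A_i^c] ≥ 1 − 23/24 = 1/24 > 0, so some outcome avoids every A_i.

3·p = 23/24 ≈ 0.9583333; existence CERTIFIED by the union bound.


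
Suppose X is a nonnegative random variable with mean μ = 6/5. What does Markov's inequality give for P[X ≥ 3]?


μ = E[X] = 6/5, a = 3.
Markov: P[X ≥ 3] ≤ μ/a = (6/5)/3 = 2/5.
Numerically: ≈ 0.40000.
(Since a = 3 > μ = 1.20000, the bound 2/5 is < 1 and informative.)

P[X ≥ 3] ≤ 2/5 ≈ 0.40000.


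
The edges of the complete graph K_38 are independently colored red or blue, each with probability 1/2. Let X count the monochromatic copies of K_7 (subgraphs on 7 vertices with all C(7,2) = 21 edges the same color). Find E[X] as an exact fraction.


Let X = Σ_S X_S over the C(38, 7) = 12620256 subsets S of size 7, where X_S = 1 if the K_7 on S is monochromatic.
For a fixed S, the K_7 on S has C(7, 2) = 21 edges. P[all 21 edges red] = (1/2)^21, and likewise for blue, so P[monochromatic] = 2·(1/2)^21 = 2^{1 − 21} = 1/1048576.
Summing: E[X] = C(38, 7) · 2^{1 − 21} = 12620256 · 1/1048576 = 394383/32768.
Numerically: E[X] ≈ 12.036.

E[X] = C(38,7)·2^(1−C(7,2)) = 394383/32768 ≈ 12.036.


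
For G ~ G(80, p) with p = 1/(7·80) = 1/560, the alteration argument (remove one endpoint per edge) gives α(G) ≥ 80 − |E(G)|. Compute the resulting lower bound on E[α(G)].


E[|E(G)|] = C(80, 2)·p = 3160 · (1/560) = 79/14.
E[α(G)] ≥ n − E[|E(G)|] = 80 − 79/14 = 1041/14.
Numerically: ≈ 74.357.
(This is only a lower bound; the true E[α(G)] may be larger.)

E[α(G)] ≥ 1041/14 ≈ 74.357.


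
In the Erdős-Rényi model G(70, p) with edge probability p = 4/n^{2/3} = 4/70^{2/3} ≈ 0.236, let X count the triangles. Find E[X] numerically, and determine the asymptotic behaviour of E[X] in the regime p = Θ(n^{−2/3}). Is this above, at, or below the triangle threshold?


Number of potential triangles: C(70, 3) = 54740.
Each occurs with probability p³ ≈ (0.236)³ ≈ 1.30612e-02.
By linearity: E[X] = C(70, 3)·p³ ≈ 54740 · 1.30612e-02 ≈ 714.971.
Since α = 2/3 < 1, p = c/n^{2/3} ≫ 1/n is above the triangle threshold p ~ 1/n. Asymptotically E[X] ~ (c³/6)·n^{3(1−α)} = (4³/6)·n^{1} → ∞; triangles are abundant w.h.p.

E[X] ≈ 714.971; in regime p = Θ(1/n^{2/3}) E[X] diverges (above the triangle threshold p ~ 1/n).


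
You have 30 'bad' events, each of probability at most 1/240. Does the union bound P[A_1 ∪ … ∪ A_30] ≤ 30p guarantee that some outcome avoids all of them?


Union bound: P[∪_{i=1}^{30} A_i] ≤ Σ_i P[A_i] ≤ 30·p = 30·(1/240) = 1/8.
Numerically: 1/8 ≈ 0.1250.
Is 1/8 < 1? YES.
Since P[∪ A_i] ≤ 1/8 < 1, the complement has P[∩ A_i^c] ≥ 1 − 1/8 = 7/8 > 0, so some outcome avoids every A_i.

30·p = 1/8 ≈ 0.1250; existence CERTIFIED by the union bound.


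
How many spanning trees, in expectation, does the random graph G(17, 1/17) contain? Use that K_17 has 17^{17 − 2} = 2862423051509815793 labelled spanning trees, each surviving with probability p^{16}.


K_17 has 17^{17 − 2} = 2862423051509815793 labelled spanning trees.
For each such spanning tree H, let X_H = 1 if all 16 edges of H are present in G. Then P[X_H = 1] = p^{16} = (1/17)^{16} = 1/48661191875666868481.
By linearity of expectation: E[X] = Σ_H E[X_H] = 2862423051509815793 · p^{16} = 2862423051509815793 · 1/48661191875666868481 = 1/17.
Numerically: E[X] ≈ 0.0588.

E[X] = 2862423051509815793 · (1/17)^{16} = 1/17 ≈ 0.0588.


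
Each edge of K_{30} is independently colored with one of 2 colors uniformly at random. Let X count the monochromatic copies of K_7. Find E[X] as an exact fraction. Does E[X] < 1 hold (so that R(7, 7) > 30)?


E[X] = C(30, 7) · 2^{1 − 21} = 2035800 · 2^{−20} = 2035800/1048576.
As a reduced fraction: E[X] = 254475/131072 ≈ 1.941.
Is E[X] < 1? NO.
Since E[X] ≥ 1, the first-moment bound is inconclusive at n = 30; it does NOT by itself certify R(7, 7) > 30.

E[X] = 254475/131072 ≈ 1.941; E[X] ≥ 1; first-moment method inconclusive here.


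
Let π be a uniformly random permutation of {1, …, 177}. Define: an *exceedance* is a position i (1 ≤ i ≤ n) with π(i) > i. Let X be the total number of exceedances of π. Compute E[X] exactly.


Write X = Σ_{i=1}^{177} X_i, where X_i = 1_{π(i) > i}.
For each fixed i, π(i) is uniform over {1, …, 177} (marginal of a uniform permutation), so P[π(i) > i] = (n − i)/n. Summing: Σ_{i=1}^{177} (n − i)/n = (0 + 1 + … + 176)/177 = 177(177 − 1)/(2·177) = (177 − 1)/2.
Hence E[X] = Σ_{i=1}^{177} (177 − i)/177 = 88 ≈ 88.0000.

E[X] = 88 = 88.0000.


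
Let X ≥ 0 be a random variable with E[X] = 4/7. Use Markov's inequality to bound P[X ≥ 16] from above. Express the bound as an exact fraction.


μ = E[X] = 4/7, a = 16.
Markov: P[X ≥ 16] ≤ μ/a = (4/7)/16 = 1/28.
Numerically: ≈ 0.036.
(Since a = 16 > μ = 0.571, the bound 1/28 is < 1 and informative.)

P[X ≥ 16] ≤ 1/28 ≈ 0.036.


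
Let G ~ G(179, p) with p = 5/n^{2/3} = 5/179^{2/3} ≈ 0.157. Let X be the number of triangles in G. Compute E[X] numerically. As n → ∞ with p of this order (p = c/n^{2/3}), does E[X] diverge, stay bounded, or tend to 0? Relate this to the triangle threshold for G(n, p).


Number of potential triangles: C(179, 3) = 939929.
Each occurs with probability p³ ≈ (0.157)³ ≈ 3.90125e-03.
By linearity: E[X] = C(179, 3)·p³ ≈ 939929 · 3.90125e-03 ≈ 3666.899.
Since α = 2/3 < 1, p = c/n^{2/3} ≫ 1/n is above the triangle threshold p ~ 1/n. Asymptotically E[X] ~ (c³/6)·n^{3(1−α)} = (5³/6)·n^{1} → ∞; triangles are abundant w.h.p.

E[X] ≈ 3666.899; in regime p = Θ(1/n^{2/3}) E[X] diverges (above the triangle threshold p ~ 1/n).


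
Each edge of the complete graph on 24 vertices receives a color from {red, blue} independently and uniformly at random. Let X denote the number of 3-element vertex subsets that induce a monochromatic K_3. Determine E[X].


Let X = Σ_S X_S over the C(24, 3) = 2024 subsets S of size 3, where X_S = 1 if the K_3 on S is monochromatic.
For a fixed S, the K_3 on S has C(3, 2) = 3 edges. P[all 3 edges red] = (1/2)^3, and likewise for blue, so P[monochromatic] = 2·(1/2)^3 = 2^{1 − 3} = 1/4.
By linearity: E[X] = C(24, 3) · 2^{1 − 3} = 2024 · 1/4 = 506.
Numerically: E[X] ≈ 506.0000.

E[X] = C(24,3)·2^(1−C(3,2)) = 506 ≈ 506.0000.


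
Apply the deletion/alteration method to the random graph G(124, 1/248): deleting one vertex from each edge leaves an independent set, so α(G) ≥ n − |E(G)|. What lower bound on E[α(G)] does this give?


E[|E(G)|] = C(124, 2)·p = 7626 · (1/248) = 123/4.
E[α(G)] ≥ n − E[|E(G)|] = 124 − 123/4 = 373/4.
Numerically: ≈ 93.250.
(This is only a lower bound; the true E[α(G)] may be larger.)

E[α(G)] ≥ 373/4 ≈ 93.250.


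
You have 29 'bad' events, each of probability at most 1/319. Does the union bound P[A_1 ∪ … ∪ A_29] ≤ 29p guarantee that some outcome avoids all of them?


Union bound: P[∪_{i=1}^{29} A_i] ≤ Σ_i P[A_i] ≤ 29·p = 29·(1/319) = 1/11.
Numerically: 1/11 ≈ 0.0909091.
Is 1/11 < 1? YES.
Since P[∪ A_i] ≤ 1/11 < 1, the complement has P[∩ A_i^c] ≥ 1 − 1/11 = 10/11 > 0, so some outcome avoids every A_i.

29·p = 1/11 ≈ 0.0909091; existence CERTIFIED by the union bound.


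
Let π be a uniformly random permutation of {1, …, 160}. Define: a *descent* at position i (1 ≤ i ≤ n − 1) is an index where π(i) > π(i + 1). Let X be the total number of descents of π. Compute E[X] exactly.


Write X = Σ X_I over i = 1, …, 159, with X_I the indicator of one descent.
There are 159 indicators.
For each fixed i, the pair (π(i), π(i+1)) is a uniformly random ordered pair of distinct values from {1, …, 160}; by symmetry P[π(i) > π(i+1)] = 1/2.
By linearity: E[X] = 159 · (1/2) = (160 − 1) · (1/2) = 159/2 ≈ 79.5000.

E[X] = 159/2 = 79.5000.


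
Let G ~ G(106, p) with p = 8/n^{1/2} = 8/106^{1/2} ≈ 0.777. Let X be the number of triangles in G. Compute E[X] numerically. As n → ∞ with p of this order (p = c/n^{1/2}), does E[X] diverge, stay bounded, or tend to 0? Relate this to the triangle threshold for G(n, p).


Number of potential triangles: C(106, 3) = 192920.
Each occurs with probability p³ ≈ (0.777)³ ≈ 4.69149e-01.
By linearity: E[X] = C(106, 3)·p³ ≈ 192920 · 4.69149e-01 ≈ 90508.302.
Since α = 1/2 < 1, p = c/n^{1/2} ≫ 1/n is above the triangle threshold p ~ 1/n. Asymptotically E[X] ~ (c³/6)·n^{3(1−α)} = (8³/6)·n^{1.5} → ∞; triangles are abundant w.h.p.

E[X] ≈ 90508.302; in regime p = Θ(1/n^{1/2}) E[X] diverges (above the triangle threshold p ~ 1/n).
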